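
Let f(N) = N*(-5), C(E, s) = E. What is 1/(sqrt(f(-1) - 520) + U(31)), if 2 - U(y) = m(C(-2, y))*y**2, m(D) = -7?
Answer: 6729/45279956 - I*sqrt(515)/45279956 ≈ 0.00014861 - 5.0118e-7*I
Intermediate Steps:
U(y) = 2 + 7*y**2 (U(y) = 2 - (-7)*y**2 = 2 + 7*y**2)
f(N) = -5*N
1/(sqrt(f(-1) - 520) + U(31)) = 1/(sqrt(-5*(-1) - 520) + (2 + 7*31**2)) = 1/(sqrt(5 - 520) + (2 + 7*961)) = 1/(sqrt(-515) + (2 + 6727)) = 1/(I*sqrt(515) + 6729) = 1/(6729 + I*sqrt(515))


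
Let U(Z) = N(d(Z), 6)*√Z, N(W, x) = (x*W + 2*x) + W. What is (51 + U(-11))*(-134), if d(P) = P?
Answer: -6834 + 8710*I*√11 ≈ -6834.0 + 28888.0*I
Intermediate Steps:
N(W, x) = W + 2*x + W*x (N(W, x) = (W*x + 2*x) + W = (2*x + W*x) + W = W + 2*x + W*x)
U(Z) = √Z*(12 + 7*Z) (U(Z) = (Z + 2*6 + Z*6)*√Z = (Z + 12 + 6*Z)*√Z = (12 + 7*Z)*√Z = √Z*(12 + 7*Z))
(51 + U(-11))*(-134) = (51 + √(-11)*(12 + 7*(-11)))*(-134) = (51 + (I*√11)*(12 - 77))*(-134) = (51 + (I*√11)*(-65))*(-134) = (51 - 65*I*√11)*(-134) = -6834 + 8710*I*√11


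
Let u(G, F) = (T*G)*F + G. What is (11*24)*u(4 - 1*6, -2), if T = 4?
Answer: 3696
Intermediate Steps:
u(G, F) = G + 4*F*G (u(G, F) = (4*G)*F + G = 4*F*G + G = G + 4*F*G)
(11*24)*u(4 - 1*6, -2) = (11*24)*((4 - 1*6)*(1 + 4*(-2))) = 264*((4 - 6)*(1 - 8)) = 264*(-2*(-7)) = 264*14 = 3696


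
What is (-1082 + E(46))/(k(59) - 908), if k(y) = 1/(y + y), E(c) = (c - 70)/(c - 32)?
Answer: 895148/750001 ≈ 1.1935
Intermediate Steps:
E(c) = (-70 + c)/(-32 + c)
k(y) = 1/(2*y)
(-1082 + E(46))/(k(59) - 908) = (-1082 + (-70 + 46)/(-32 + 46))/((½)/59 - 908) = (-1082 - 24/14)/((½)*(1/59) - 908) = (-1082 + (1/14)*(-24))/(1/118 - 908) = (-1082 - 12/7)/(-107143/118) = -7586/7*(-118/107143) = 895148/750001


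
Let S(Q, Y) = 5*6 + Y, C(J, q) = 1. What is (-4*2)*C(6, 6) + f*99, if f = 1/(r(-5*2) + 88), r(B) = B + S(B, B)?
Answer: -685/98 ≈ -6.9898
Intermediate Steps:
S(Q, Y) = 30 + Y
r(B) = 30 + 2*B (r(B) = B + (30 + B) = 30 + 2*B)
f = 1/98 (f = 1/((30 + 2*(-5*2)) + 88) = 1/((30 + 2*(-10)) + 88) = 1/((30 - 20) + 88) = 1/(10 + 88) = 1/98 ≈ 0.010204)
(-4*2)*C(6, 6) + f*99 = -4*2*1 + (1/98)*99 = -8*1 + 99/98 = -8 + 99/98 = -685/98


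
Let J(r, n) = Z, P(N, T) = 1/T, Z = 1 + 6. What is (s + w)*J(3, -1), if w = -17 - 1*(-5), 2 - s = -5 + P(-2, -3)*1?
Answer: -98/3 ≈ -32.667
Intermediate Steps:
Z = 7
J(r, n) = 7
s = 22/3 (s = 2 - (-5 + 1/(-3)) = 2 - (-5 - 1/3*1) = 2 - (-5 - 1/3) = 2 - 1*(-16/3) = 2 + 16/3 = 22/3 ≈ 7.3333)
w = -12 (w = -17 + 5 = -12)
(s + w)*J(3, -1) = (22/3 - 12)*7 = -14/3*7 = -98/3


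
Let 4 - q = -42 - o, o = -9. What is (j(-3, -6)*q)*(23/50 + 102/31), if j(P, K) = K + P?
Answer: -1935729/1550 ≈ -1248.9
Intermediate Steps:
q = 37 (q = 4 - (-42 - 1*(-9)) = 4 - (-42 + 9) = 4 - 1*(-33) = 4 + 33 = 37)
(j(-3, -6)*q)*(23/50 + 102/31) = ((-6 - 3)*37)*(23/50 + 102/31) = (-9*37)*(23*(1/50) + 102*(1/31)) = -333*(23/50 + 102/31) = -333*5813/1550 = -1935729/1550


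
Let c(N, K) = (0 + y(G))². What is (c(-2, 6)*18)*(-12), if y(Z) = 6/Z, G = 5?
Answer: -7776/25 ≈ -311.04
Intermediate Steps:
c(N, K) = 36/25 (c(N, K) = (0 + 6/5)² = (6/5)² = 36/25)
(c(-2, 6)*18)*(-12) = ((36/25)*18)*(-12) = (648/25)*(-12) = -7776/25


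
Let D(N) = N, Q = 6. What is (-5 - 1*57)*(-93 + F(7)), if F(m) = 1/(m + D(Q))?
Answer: 74896/13 ≈ 5761.2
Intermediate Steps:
F(m) = 1/(6 + m) (F(m) = 1/(m + 6) = 1/(6 + m))
(-5 - 1*57)*(-93 + F(7)) = (-5 - 1*57)*(-93 + 1/(6 + 7)) = (-5 - 57)*(-93 + 1/13) = -62*(-93 + 1/13) = -62*(-1208/13) = 74896/13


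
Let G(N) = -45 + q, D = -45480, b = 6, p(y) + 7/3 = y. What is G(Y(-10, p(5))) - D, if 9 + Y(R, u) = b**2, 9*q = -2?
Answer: 408913/9 ≈ 45435.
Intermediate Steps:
q = -2/9 (q = (1/9)*(-2) = -2/9 ≈ -0.22222)
p(y) = -7/3 + y
Y(R, u) = 27 (Y(R, u) = -9 + 6**2 = -9 + 36 = 27)
G(N) = -407/9 (G(N) = -45 - 2/9 = -407/9)
G(Y(-10, p(5))) - D = -407/9 - 1*(-45480) = -407/9 + 45480 = 408913/9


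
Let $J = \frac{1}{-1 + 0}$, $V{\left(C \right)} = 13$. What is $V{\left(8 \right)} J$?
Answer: $-13$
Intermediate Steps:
$J = -1$ ($J = \frac{1}{-1} = -1$)
$V{\left(8 \right)} J = 13 \left(-1\right) = -13$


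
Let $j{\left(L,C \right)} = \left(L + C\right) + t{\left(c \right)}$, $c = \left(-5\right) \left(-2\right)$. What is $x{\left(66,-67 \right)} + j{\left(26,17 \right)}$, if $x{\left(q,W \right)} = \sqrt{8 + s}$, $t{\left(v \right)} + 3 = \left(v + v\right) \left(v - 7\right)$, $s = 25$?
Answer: $100 + \sqrt{33} \approx 105.74$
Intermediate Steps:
$c = 10$
$t{\left(v \right)} = -3 + 2 v \left(-7 + v\right)$ ($t{\left(v \right)} = -3 + \left(v + v\right) \left(v - 7\right) = -3 + 2 v \left(-7 + v\right)$)
$j{\left(L,C \right)} = 57 + C + L$ ($j{\left(L,C \right)} = \left(L + C\right) - \left(143 - 200\right) = \left(C + L\right) - -57 = \left(C + L\right) + 57 = 57 + C + L$)
$x{\left(q,W \right)} = \sqrt{33}$ ($x{\left(q,W \right)} = \sqrt{8 + 25} = \sqrt{33}$)
$x{\left(66,-67 \right)} + j{\left(26,17 \right)} = \sqrt{33} + \left(57 + 17 + 26\right) = \sqrt{33} + 100 = 100 + \sqrt{33}$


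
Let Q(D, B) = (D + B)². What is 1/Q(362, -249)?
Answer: 1/12769 ≈ 7.8315e-5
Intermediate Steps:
Q(D, B) = (B + D)²
1/Q(362, -249) = 1/((-249 + 362)²) = 1/(113²) = 1/12769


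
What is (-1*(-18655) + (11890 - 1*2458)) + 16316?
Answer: 44403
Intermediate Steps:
(-1*(-18655) + (11890 - 1*2458)) + 16316 = (18655 + (11890 - 2458)) + 16316 = (18655 + 9432) + 16316 = 28087 + 16316 = 44403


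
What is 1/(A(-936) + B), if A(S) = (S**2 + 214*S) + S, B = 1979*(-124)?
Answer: 1/429460 ≈ 2.3285e-6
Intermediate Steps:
B = -245396
A(S) = S**2 + 215*S
1/(A(-936) + B) = 1/(-936*(215 - 936) - 245396) = 1/(-936*(-721) - 245396) = 1/(674856 - 245396) = 1/429460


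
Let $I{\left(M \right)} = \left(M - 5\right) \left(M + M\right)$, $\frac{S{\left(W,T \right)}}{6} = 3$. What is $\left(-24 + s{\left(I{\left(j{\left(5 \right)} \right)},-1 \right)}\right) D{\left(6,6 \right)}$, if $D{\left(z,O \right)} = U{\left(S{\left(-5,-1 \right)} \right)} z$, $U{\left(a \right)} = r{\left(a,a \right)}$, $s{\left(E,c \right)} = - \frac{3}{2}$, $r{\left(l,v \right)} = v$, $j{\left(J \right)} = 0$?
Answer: $-2754$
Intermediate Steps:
$S{\left(W,T \right)} = 18$ ($S{\left(W,T \right)} = 6 \cdot 3 = 18$)
$I{\left(M \right)} = 2 M \left(-5 + M\right)$ ($I{\left(M \right)} = \left(-5 + M\right) 2 M = 2 M \left(-5 + M\right)$)
$s{\left(E,c \right)} = - \frac{3}{2}$ ($s{\left(E,c \right)} = \left(-3\right) \frac{1}{2} = - \frac{3}{2}$)
$U{\left(a \right)} = a$
$D{\left(z,O \right)} = 18 z$
$\left(-24 + s{\left(I{\left(j{\left(5 \right)} \right)},-1 \right)}\right) D{\left(6,6 \right)} = \left(-24 - \frac{3}{2}\right) 18 \cdot 6 = \left(- \frac{51}{2}\right) 108 = -2754$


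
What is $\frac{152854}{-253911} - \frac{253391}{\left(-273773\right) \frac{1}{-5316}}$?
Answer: $- \frac{342066707158658}{69513976203} \approx -4920.8$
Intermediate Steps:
$\frac{152854}{-253911} - \frac{253391}{\left(-273773\right) \frac{1}{-5316}} = 152854 \left(- \frac{1}{253911}\right) - \frac{253391}{\left(-273773\right) \left(- \frac{1}{5316}\right)} = - \frac{152854}{253911} - \frac{253391}{\frac{273773}{5316}} = - \frac{152854}{253911} - \frac{1347026556}{273773} = - \frac{342066707158658}{69513976203}$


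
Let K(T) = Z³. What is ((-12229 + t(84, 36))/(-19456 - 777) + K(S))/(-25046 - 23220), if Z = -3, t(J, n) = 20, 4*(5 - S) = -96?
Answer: 267041/488282989 ≈ 0.00054690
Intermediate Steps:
S = 29 (S = 5 - ¼*(-96) = 5 + 24 = 29)
K(T) = -27 (K(T) = (-3)³ = -27)
((-12229 + t(84, 36))/(-19456 - 777) + K(S))/(-25046 - 23220) = ((-12229 + 20)/(-19456 - 777) - 27)/(-25046 - 23220) = (-12209/(-20233) - 27)/(-48266) = (-12209*(-1/20233) - 27)*(-1/48266) = (12209/20233 - 27)*(-1/48266) = -534082/20233*(-1/48266) = 267041/488282989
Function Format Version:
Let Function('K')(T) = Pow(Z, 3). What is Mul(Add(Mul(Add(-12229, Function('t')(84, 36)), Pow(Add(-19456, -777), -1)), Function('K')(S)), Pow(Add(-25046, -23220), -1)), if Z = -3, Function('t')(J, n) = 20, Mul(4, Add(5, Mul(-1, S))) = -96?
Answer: Rational(267041, 488282989) ≈ 0.00054690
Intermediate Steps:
S = 29 (S = Add(5, Mul(Rational(-1, 4), -96)) = Add(5, 24) = 29)
Function('K')(T) = -27 (Function('K')(T) = Pow(-3, 3) = -27)
Mul(Add(Mul(Add(-12229, Function('t')(84, 36)), Pow(Add(-19456, -777), -1)), Function('K')(S)), Pow(Add(-25046, -23220), -1)) = Mul(Add(Mul(Add(-12229, 20), Pow(Add(-19456, -777), -1)), -27), Pow(Add(-25046, -23220), -1)) = Mul(Add(Mul(-12209, Pow(-20233, -1)), -27), Pow(-48266, -1)) = Mul(Add(Mul(-12209, Rational(-1, 20233)), -27), Rational(-1, 48266)) = Mul(Add(Rational(12209, 20233), -27), Rational(-1, 48266)) = Mul(Rational(-534082, 20233), Rational(-1, 48266)) = Rational(267041, 488282989)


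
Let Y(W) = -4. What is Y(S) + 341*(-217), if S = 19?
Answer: -74001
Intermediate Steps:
Y(S) + 341*(-217) = -4 + 341*(-217) = -4 - 73997 = -74001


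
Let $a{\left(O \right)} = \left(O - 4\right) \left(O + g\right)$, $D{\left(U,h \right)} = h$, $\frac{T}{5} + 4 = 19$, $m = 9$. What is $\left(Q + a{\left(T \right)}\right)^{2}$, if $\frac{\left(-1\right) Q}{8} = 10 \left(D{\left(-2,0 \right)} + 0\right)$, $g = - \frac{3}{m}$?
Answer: $\frac{252937216}{9} \approx 2.8104 \cdot 10^{7}$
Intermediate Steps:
$T = 75$ ($T = -20 + 5 \cdot 19 = -20 + 95 = 75$)
$g = - \frac{1}{3}$ ($g = - \frac{3}{9} = \left(-3\right) \frac{1}{9} = - \frac{1}{3} \approx -0.33333$)
$a{\left(O \right)} = \left(-4 + O\right) \left(- \frac{1}{3} + O\right)$ ($a{\left(O \right)} = \left(O - 4\right) \left(O - \frac{1}{3}\right) = \left(-4 + O\right) \left(- \frac{1}{3} + O\right)$)
$Q = 0$ ($Q = - 8 \cdot 10 \left(0 + 0\right) = - 8 \cdot 10 \cdot 0 = \left(-8\right) 0 = 0$)
$\left(Q + a{\left(T \right)}\right)^{2} = \left(0 + \left(\frac{4}{3} + 75^{2} - 325\right)\right)^{2} = \left(0 + \left(\frac{4}{3} + 5625 - 325\right)\right)^{2} = \left(0 + \frac{15904}{3}\right)^{2} = \left(\frac{15904}{3}\right)^{2} = \frac{252937216}{9}$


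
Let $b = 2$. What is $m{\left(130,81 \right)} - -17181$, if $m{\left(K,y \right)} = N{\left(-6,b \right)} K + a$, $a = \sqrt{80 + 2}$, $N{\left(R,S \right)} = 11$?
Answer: $18611 + \sqrt{82} \approx 18620.0$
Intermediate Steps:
$a = \sqrt{82} \approx 9.0554$
$m{\left(K,y \right)} = \sqrt{82} + 11 K$ ($m{\left(K,y \right)} = 11 K + \sqrt{82} = \sqrt{82} + 11 K$)
$m{\left(130,81 \right)} - -17181 = \left(\sqrt{82} + 11 \cdot 130\right) - -17181 = \left(\sqrt{82} + 1430\right) + 17181 = \left(1430 + \sqrt{82}\right) + 17181 = 18611 + \sqrt{82}$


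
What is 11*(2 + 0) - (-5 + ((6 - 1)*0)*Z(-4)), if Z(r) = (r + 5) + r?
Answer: 27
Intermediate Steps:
Z(r) = 5 + 2*r (Z(r) = (5 + r) + r = 5 + 2*r)
11*(2 + 0) - (-5 + ((6 - 1)*0)*Z(-4)) = 11*(2 + 0) - (-5 + ((6 - 1)*0)*(5 + 2*(-4))) = 11*2 - (-5 + (5*0)*(5 - 8)) = 22 - (-5 + 0*(-3)) = 22 - (-5 + 0) = 22 - 1*(-5) = 22 + 5 = 27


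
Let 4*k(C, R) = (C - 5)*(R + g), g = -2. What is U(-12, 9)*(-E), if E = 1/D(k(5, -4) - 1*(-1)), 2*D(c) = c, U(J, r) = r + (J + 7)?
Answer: -8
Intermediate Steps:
U(J, r) = 7 + J + r (U(J, r) = r + (7 + J) = 7 + J + r)
k(C, R) = (-5 + C)*(-2 + R)/4 (k(C, R) = ((C - 5)*(R - 2))/4 = ((-5 + C)*(-2 + R))/4 = (-5 + C)*(-2 + R)/4)
D(c) = c/2
E = 2 (E = 1/(((5/2 - 5/4*(-4) - 1/2*5 + (1/4)*5*(-4)) - 1*(-1))/2) = 1/(((5/2 + 5 - 5/2 - 5) + 1)/2) = 1/((0 + 1)/2) = 1/((1/2)*1) = 1/(1/2) = 2)
U(-12, 9)*(-E) = (7 - 12 + 9)*(-1*2) = 4*(-2) = -8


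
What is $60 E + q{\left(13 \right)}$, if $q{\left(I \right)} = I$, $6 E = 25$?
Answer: $263$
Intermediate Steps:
$E = \frac{25}{6}$ ($E = \frac{1}{6} \cdot 25 = \frac{25}{6} \approx 4.1667$)
$60 E + q{\left(13 \right)} = 60 \cdot \frac{25}{6} + 13 = 250 + 13 = 263$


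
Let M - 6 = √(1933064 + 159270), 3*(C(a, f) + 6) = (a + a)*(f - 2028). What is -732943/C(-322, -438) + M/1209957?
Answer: -295608779093/213501752478 + √2092334/1209957 ≈ -1.3834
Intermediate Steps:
C(a, f) = -6 + 2*a*(-2028 + f)/3 (C(a, f) = -6 + ((a + a)*(f - 2028))/3 = -6 + ((2*a)*(-2028 + f))/3 = -6 + (2*a*(-2028 + f))/3 = -6 + 2*a*(-2028 + f)/3)
M = 6 + √2092334 (M = 6 + √(1933064 + 159270) = 6 + √2092334 ≈ 1452.5)
-732943/C(-322, -438) + M/1209957 = -732943/(-6 - 1352*(-322) + (⅔)*(-322)*(-438)) + (6 + √2092334)/1209957 = -732943/(-6 + 435344 + 94024) + (6 + √2092334)*(1/1209957) = -732943/529362 + (2/403319 + √2092334/1209957) = -295608779093/213501752478 + √2092334/1209957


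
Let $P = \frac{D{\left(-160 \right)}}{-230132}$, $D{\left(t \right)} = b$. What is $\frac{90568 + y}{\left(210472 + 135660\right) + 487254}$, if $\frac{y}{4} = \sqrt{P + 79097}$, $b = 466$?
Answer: $\frac{45284}{416693} + \frac{\sqrt{1047258835196154}}{23973598369} \approx 0.11002$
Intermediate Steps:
$D{\left(t \right)} = 466$
$P = - \frac{233}{115066}$ ($P = \frac{466}{-230132} = 466 \left(- \frac{1}{230132}\right) = - \frac{233}{115066} \approx -0.0020249$)
$y = \frac{2 \sqrt{1047258835196154}}{57533}$ ($y = 4 \sqrt{- \frac{233}{115066} + 79097} = 4 \sqrt{\frac{9101375169}{115066}} = 4 \frac{\sqrt{1047258835196154}}{115066} = \frac{2 \sqrt{1047258835196154}}{57533} \approx 1125.0$)
$\frac{90568 + y}{\left(210472 + 135660\right) + 487254} = \frac{90568 + \frac{2 \sqrt{1047258835196154}}{57533}}{\left(210472 + 135660\right) + 487254} = \frac{90568 + \frac{2 \sqrt{1047258835196154}}{57533}}{346132 + 487254} = \frac{90568 + \frac{2 \sqrt{1047258835196154}}{57533}}{833386} = \left(90568 + \frac{2 \sqrt{1047258835196154}}{57533}\right) \frac{1}{833386} = \frac{45284}{416693} + \frac{\sqrt{1047258835196154}}{23973598369}$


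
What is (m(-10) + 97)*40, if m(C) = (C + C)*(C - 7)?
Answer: 17480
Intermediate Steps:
m(C) = 2*C*(-7 + C) (m(C) = (2*C)*(-7 + C) = 2*C*(-7 + C))
(m(-10) + 97)*40 = (2*(-10)*(-7 - 10) + 97)*40 = (2*(-10)*(-17) + 97)*40 = (340 + 97)*40 = 437*40 = 17480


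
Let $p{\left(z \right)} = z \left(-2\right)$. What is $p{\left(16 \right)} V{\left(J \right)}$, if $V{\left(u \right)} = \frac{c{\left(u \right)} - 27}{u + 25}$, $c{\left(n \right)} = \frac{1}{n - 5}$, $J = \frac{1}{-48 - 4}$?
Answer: $\frac{11812736}{339039} \approx 34.842$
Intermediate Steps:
$p{\left(z \right)} = - 2 z$
$J = - \frac{1}{52}$ ($J = \frac{1}{-52} = - \frac{1}{52} \approx -0.019231$)
$c{\left(n \right)} = \frac{1}{-5 + n}$
$V{\left(u \right)} = \frac{-27 + \frac{1}{-5 + u}}{25 + u}$ ($V{\left(u \right)} = \frac{\frac{1}{-5 + u} - 27}{u + 25} = \frac{-27 + \frac{1}{-5 + u}}{25 + u}$)
$p{\left(16 \right)} V{\left(J \right)} = \left(-2\right) 16 \frac{136 - - \frac{27}{52}}{\left(-5 - \frac{1}{52}\right) \left(25 - \frac{1}{52}\right)} = - 32 \frac{136 + \frac{27}{52}}{\left(- \frac{261}{52}\right) \frac{1299}{52}} = - 32 \left(\left(- \frac{52}{261}\right) \frac{52}{1299} \cdot \frac{7099}{52}\right) = \left(-32\right) \left(- \frac{369148}{339039}\right) = \frac{11812736}{339039}$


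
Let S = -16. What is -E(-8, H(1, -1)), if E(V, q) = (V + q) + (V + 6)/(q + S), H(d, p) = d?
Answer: 103/15 ≈ 6.8667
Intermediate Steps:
E(V, q) = V + q + (6 + V)/(-16 + q) (E(V, q) = (V + q) + (V + 6)/(q - 16) = (V + q) + (6 + V)/(-16 + q) = V + q + (6 + V)/(-16 + q))
-E(-8, H(1, -1)) = -(6 + 1² - 16*1 - 15*(-8) - 8*1)/(-16 + 1) = -(6 + 1 - 16 + 120 - 8)/(-15) = -(-1)*103/15 = -1*(-103/15) = 103/15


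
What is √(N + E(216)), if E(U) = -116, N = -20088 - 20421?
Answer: 25*I*√65 ≈ 201.56*I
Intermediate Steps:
N = -40509
√(N + E(216)) = √(-40509 - 116) = √(-40625) = 25*I*√65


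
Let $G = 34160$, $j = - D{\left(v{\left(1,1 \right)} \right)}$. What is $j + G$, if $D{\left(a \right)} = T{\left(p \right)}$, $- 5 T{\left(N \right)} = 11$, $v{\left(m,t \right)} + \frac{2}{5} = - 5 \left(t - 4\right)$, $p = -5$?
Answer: $\frac{170811}{5} \approx 34162.0$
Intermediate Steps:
$v{\left(m,t \right)} = \frac{98}{5} - 5 t$ ($v{\left(m,t \right)} = - \frac{2}{5} - 5 \left(t - 4\right) = - \frac{2}{5} - 5 \left(-4 + t\right) = - \frac{2}{5} - \left(-20 + 5 t\right) = \frac{98}{5} - 5 t$)
$T{\left(N \right)} = - \frac{11}{5}$ ($T{\left(N \right)} = \left(- \frac{1}{5}\right) 11 = - \frac{11}{5}$)
$D{\left(a \right)} = - \frac{11}{5}$
$j = \frac{11}{5}$ ($j = \left(-1\right) \left(- \frac{11}{5}\right) = \frac{11}{5} \approx 2.2$)
$j + G = \frac{11}{5} + 34160 = \frac{170811}{5}$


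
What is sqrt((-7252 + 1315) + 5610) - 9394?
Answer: -9394 + I*sqrt(327) ≈ -9394.0 + 18.083*I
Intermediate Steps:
sqrt((-7252 + 1315) + 5610) - 9394 = sqrt(-5937 + 5610) - 9394 = sqrt(-327) - 9394 = I*sqrt(327) - 9394 = -9394 + I*sqrt(327)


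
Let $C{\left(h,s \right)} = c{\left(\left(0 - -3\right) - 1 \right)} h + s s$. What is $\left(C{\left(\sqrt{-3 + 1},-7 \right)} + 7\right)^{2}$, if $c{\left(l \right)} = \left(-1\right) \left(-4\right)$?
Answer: $3104 + 448 i \sqrt{2} \approx 3104.0 + 633.57 i$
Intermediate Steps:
$c{\left(l \right)} = 4$
$C{\left(h,s \right)} = s^{2} + 4 h$ ($C{\left(h,s \right)} = 4 h + s s = 4 h + s^{2} = s^{2} + 4 h$)
$\left(C{\left(\sqrt{-3 + 1},-7 \right)} + 7\right)^{2} = \left(\left(\left(-7\right)^{2} + 4 \sqrt{-3 + 1}\right) + 7\right)^{2} = \left(\left(49 + 4 \sqrt{-2}\right) + 7\right)^{2} = \left(\left(49 + 4 i \sqrt{2}\right) + 7\right)^{2} = \left(56 + 4 i \sqrt{2}\right)^{2}$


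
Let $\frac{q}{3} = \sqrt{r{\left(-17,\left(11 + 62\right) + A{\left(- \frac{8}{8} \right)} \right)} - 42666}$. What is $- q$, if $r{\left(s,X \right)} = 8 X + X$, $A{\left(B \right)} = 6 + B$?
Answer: $- 6 i \sqrt{10491} \approx - 614.55 i$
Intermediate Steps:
$r{\left(s,X \right)} = 9 X$
$q = 6 i \sqrt{10491}$ ($q = 3 \sqrt{9 \left(\left(11 + 62\right) + \left(6 - \frac{8}{8}\right)\right) - 42666} = 3 \sqrt{9 \left(73 + \left(6 - 1\right)\right) - 42666} = 3 \sqrt{9 \left(73 + 5\right) - 42666} = 3 \sqrt{9 \cdot 78 - 42666} = 3 \sqrt{702 - 42666} = 3 \sqrt{-41964} = 3 \cdot 2 i \sqrt{10491} = 6 i \sqrt{10491} \approx 614.55 i$)
$- q = - 6 i \sqrt{10491}$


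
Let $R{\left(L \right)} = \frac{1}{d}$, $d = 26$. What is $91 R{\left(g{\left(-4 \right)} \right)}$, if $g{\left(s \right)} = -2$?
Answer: $\frac{7}{2} \approx 3.5$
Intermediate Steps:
$R{\left(L \right)} = \frac{1}{26}$
$91 R{\left(g{\left(-4 \right)} \right)} = 91 \cdot \frac{1}{26} = \frac{7}{2}$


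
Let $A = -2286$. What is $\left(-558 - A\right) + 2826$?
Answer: $4554$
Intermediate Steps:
$\left(-558 - A\right) + 2826 = \left(-558 - -2286\right) + 2826 = \left(-558 + 2286\right) + 2826 = 1728 + 2826 = 4554$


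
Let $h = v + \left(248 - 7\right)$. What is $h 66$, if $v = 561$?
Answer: $52932$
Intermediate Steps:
$h = 802$ ($h = 561 + \left(248 - 7\right) = 561 + 241 = 802$)
$h 66 = 802 \cdot 66 = 52932$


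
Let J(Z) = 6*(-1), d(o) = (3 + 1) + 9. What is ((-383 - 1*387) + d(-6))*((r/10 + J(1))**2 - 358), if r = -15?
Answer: 913699/4 ≈ 2.2842e+5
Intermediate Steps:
d(o) = 13 (d(o) = 4 + 9 = 13)
J(Z) = -6
((-383 - 1*387) + d(-6))*((r/10 + J(1))**2 - 358) = ((-383 - 1*387) + 13)*((-15/10 - 6)**2 - 358) = ((-383 - 387) + 13)*((-15*1/10 - 6)**2 - 358) = (-770 + 13)*((-3/2 - 6)**2 - 358) = -757*((-15/2)**2 - 358) = -757*(225/4 - 358) = -757*(-1207/4) = 913699/4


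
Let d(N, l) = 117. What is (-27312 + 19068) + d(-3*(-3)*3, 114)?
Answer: -8127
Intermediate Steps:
(-27312 + 19068) + d(-3*(-3)*3, 114) = (-27312 + 19068) + 117 = -8244 + 117 = -8127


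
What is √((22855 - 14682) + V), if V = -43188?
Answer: I*√35015 ≈ 187.12*I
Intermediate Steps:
√((22855 - 14682) + V) = √((22855 - 14682) - 43188) = √(8173 - 43188) = √(-35015) = I*√35015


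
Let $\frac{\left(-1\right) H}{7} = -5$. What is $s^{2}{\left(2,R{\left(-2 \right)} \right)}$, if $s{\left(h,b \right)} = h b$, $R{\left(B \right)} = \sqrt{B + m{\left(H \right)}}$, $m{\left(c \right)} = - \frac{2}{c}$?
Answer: $- \frac{288}{35} \approx -8.2286$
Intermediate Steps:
$H = 35$ ($H = \left(-7\right) \left(-5\right) = 35$)
$R{\left(B \right)} = \sqrt{- \frac{2}{35} + B}$ ($R{\left(B \right)} = \sqrt{B - \frac{2}{35}} = \sqrt{- \frac{2}{35} + B}$)
$s{\left(h,b \right)} = b h$
$s^{2}{\left(2,R{\left(-2 \right)} \right)} = \left(\frac{\sqrt{-70 + 1225 \left(-2\right)}}{35} \cdot 2\right)^{2} = \left(\frac{\sqrt{-70 - 2450}}{35} \cdot 2\right)^{2} = \left(\frac{\sqrt{-2520}}{35} \cdot 2\right)^{2} = \left(\frac{6 i \sqrt{70}}{35} \cdot 2\right)^{2} = \left(\frac{12 i \sqrt{70}}{35}\right)^{2} = - \frac{288}{35}$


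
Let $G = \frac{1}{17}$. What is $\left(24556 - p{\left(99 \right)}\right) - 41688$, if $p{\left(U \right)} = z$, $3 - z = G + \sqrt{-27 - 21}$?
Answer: $- \frac{291294}{17} + 4 i \sqrt{3} \approx -17135.0 + 6.9282 i$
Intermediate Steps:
$G = \frac{1}{17} \approx 0.058824$
$z = \frac{50}{17} - 4 i \sqrt{3}$ ($z = 3 - \left(\frac{1}{17} + \sqrt{-27 - 21}\right) = 3 - \left(\frac{1}{17} + \sqrt{-48}\right) = 3 - \left(\frac{1}{17} + 4 i \sqrt{3}\right) = \frac{50}{17} - 4 i \sqrt{3} \approx 2.9412 - 6.9282 i$)
$p{\left(U \right)} = \frac{50}{17} - 4 i \sqrt{3}$
$\left(24556 - p{\left(99 \right)}\right) - 41688 = \left(24556 - \left(\frac{50}{17} - 4 i \sqrt{3}\right)\right) - 41688 = \left(\frac{417402}{17} + 4 i \sqrt{3}\right) - 41688 = - \frac{291294}{17} + 4 i \sqrt{3}$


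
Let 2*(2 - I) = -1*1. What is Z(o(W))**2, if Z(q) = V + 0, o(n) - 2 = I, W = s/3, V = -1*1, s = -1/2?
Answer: 1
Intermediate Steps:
s = -1/2 (s = -1*1/2 = -1/2 ≈ -0.50000)
V = -1
I = 5/2 (I = 2 - (-1)/2 = 2 - 1/2*(-1) = 2 + 1/2 = 5/2 ≈ 2.5000)
W = -1/6 (W = -1/2/3 = -1/2*1/3 = -1/6 ≈ -0.16667)
o(n) = 9/2 (o(n) = 2 + 5/2 = 9/2)
Z(q) = -1 (Z(q) = -1 + 0 = -1)
Z(o(W))**2 = (-1)**2 = 1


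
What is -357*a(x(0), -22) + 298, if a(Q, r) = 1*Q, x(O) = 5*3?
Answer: -5057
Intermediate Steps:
x(O) = 15
a(Q, r) = Q
-357*a(x(0), -22) + 298 = -357*15 + 298 = -5355 + 298 = -5057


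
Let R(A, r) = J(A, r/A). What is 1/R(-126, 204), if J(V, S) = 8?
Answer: 1/8 ≈ 0.12500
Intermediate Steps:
R(A, r) = 8
1/R(-126, 204) = 1/8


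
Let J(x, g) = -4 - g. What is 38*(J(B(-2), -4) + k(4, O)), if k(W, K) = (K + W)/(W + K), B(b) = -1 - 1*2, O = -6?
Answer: 38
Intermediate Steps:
B(b) = -3 (B(b) = -1 - 2 = -3)
k(W, K) = 1 (k(W, K) = (K + W)/(K + W) = 1)
38*(J(B(-2), -4) + k(4, O)) = 38*((-4 - 1*(-4)) + 1) = 38*((-4 + 4) + 1) = 38*(0 + 1) = 38*1 = 38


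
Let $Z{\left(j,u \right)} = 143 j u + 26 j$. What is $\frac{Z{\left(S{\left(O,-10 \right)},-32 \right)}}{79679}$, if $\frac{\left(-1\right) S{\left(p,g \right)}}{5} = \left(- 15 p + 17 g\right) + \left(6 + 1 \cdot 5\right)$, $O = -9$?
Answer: $- \frac{546000}{79679} \approx -6.8525$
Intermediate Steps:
$S{\left(p,g \right)} = -55 - 85 g + 75 p$ ($S{\left(p,g \right)} = - 5 \left(\left(- 15 p + 17 g\right) + \left(6 + 1 \cdot 5\right)\right) = - 5 \left(\left(- 15 p + 17 g\right) + \left(6 + 5\right)\right) = - 5 \left(\left(- 15 p + 17 g\right) + 11\right) = - 5 \left(11 - 15 p + 17 g\right) = -55 - 85 g + 75 p$)
$Z{\left(j,u \right)} = 26 j + 143 j u$ ($Z{\left(j,u \right)} = 143 j u + 26 j = 26 j + 143 j u$)
$\frac{Z{\left(S{\left(O,-10 \right)},-32 \right)}}{79679} = \frac{13 \left(-55 - -850 + 75 \left(-9\right)\right) \left(2 + 11 \left(-32\right)\right)}{79679} = 13 \left(-55 + 850 - 675\right) \left(2 - 352\right) \frac{1}{79679} = 13 \cdot 120 \left(-350\right) \frac{1}{79679} = \left(-546000\right) \frac{1}{79679} = - \frac{546000}{79679}$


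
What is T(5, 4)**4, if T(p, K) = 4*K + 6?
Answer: 234256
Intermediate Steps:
T(p, K) = 6 + 4*K
T(5, 4)**4 = (6 + 4*4)**4 = (6 + 16)**4 = 22**4 = 234256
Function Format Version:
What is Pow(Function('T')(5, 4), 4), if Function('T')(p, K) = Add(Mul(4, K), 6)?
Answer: 234256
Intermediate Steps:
Function('T')(p, K) = Add(6, Mul(4, K))
Pow(Function('T')(5, 4), 4) = Pow(Add(6, Mul(4, 4)), 4) = Pow(Add(6, 16), 4) = Pow(22, 4) = 234256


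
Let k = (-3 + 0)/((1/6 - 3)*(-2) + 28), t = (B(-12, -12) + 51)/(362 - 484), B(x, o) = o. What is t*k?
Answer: 351/12322 ≈ 0.028486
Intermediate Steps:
t = -39/122 (t = (-12 + 51)/(362 - 484) = 39/(-122) = 39*(-1/122) = -39/122 ≈ -0.31967)
k = -9/101 (k = -3/((⅙ - 3)*(-2) + 28) = -3/(-17/6*(-2) + 28) = -3/(17/3 + 28) = -3/101/3 = -3*3/101 = -9/101 ≈ -0.089109)
t*k = -39/122*(-9/101) = 351/12322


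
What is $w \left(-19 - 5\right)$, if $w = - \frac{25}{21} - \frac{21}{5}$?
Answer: $\frac{4528}{35} \approx 129.37$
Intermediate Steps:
$w = - \frac{566}{105}$ ($w = \left(-25\right) \frac{1}{21} - \frac{21}{5} = - \frac{25}{21} - \frac{21}{5} = - \frac{566}{105} \approx -5.3905$)
$w \left(-19 - 5\right) = - \frac{566 \left(-19 - 5\right)}{105} = \left(- \frac{566}{105}\right) \left(-24\right) = \frac{4528}{35}$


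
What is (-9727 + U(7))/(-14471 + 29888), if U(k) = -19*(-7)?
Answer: -1066/1713 ≈ -0.62230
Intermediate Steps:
U(k) = 133
(-9727 + U(7))/(-14471 + 29888) = (-9727 + 133)/(-14471 + 29888) = -9594/15417 = -9594*1/15417 = -1066/1713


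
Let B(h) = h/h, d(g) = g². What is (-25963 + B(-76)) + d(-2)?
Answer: -25958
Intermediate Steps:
B(h) = 1
(-25963 + B(-76)) + d(-2) = (-25963 + 1) + (-2)² = -25962 + 4 = -25958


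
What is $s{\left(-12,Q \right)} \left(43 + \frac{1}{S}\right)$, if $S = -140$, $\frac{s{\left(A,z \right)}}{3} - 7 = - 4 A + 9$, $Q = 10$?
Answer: $\frac{288912}{35} \approx 8254.6$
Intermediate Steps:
$s{\left(A,z \right)} = 48 - 12 A$ ($s{\left(A,z \right)} = 21 + 3 \left(- 4 A + 9\right) = 21 + 3 \left(9 - 4 A\right) = 21 - \left(-27 + 12 A\right) = 48 - 12 A$)
$s{\left(-12,Q \right)} \left(43 + \frac{1}{S}\right) = \left(48 - -144\right) \left(43 + \frac{1}{-140}\right) = \left(48 + 144\right) \left(43 - \frac{1}{140}\right) = 192 \cdot \frac{6019}{140} = \frac{288912}{35}$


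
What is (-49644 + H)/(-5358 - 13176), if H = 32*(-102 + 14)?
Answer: 26230/9267 ≈ 2.8305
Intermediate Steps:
H = -2816 (H = 32*(-88) = -2816)
(-49644 + H)/(-5358 - 13176) = (-49644 - 2816)/(-5358 - 13176) = -52460/(-18534) = -52460*(-1/18534) = 26230/9267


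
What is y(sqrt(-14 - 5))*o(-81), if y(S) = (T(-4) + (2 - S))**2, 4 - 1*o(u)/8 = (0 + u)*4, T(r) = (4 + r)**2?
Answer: 2624*(2 - I*sqrt(19))**2 ≈ -39360.0 - 45751.0*I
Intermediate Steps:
o(u) = 32 - 32*u (o(u) = 32 - 8*(0 + u)*4 = 32 - 8*u*4 = 32 - 32*u)
y(S) = (2 - S)**2 (y(S) = ((4 - 4)**2 + (2 - S))**2 = (0**2 + (2 - S))**2 = (0 + (2 - S))**2 = (2 - S)**2)
y(sqrt(-14 - 5))*o(-81) = (2 - sqrt(-14 - 5))**2*(32 - 32*(-81)) = (2 - sqrt(-19))**2*(32 + 2592) = (2 - I*sqrt(19))**2*2624 = 2624*(2 - I*sqrt(19))**2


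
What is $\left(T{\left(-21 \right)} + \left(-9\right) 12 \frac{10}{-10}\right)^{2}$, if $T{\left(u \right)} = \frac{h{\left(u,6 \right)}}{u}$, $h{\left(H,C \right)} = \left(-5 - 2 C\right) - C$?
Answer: $\frac{5248681}{441} \approx 11902.0$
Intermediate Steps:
$h{\left(H,C \right)} = -5 - 3 C$
$T{\left(u \right)} = - \frac{23}{u}$ ($T{\left(u \right)} = \frac{-5 - 18}{u} = - \frac{23}{u}$)
$\left(T{\left(-21 \right)} + \left(-9\right) 12 \frac{10}{-10}\right)^{2} = \left(- \frac{23}{-21} + \left(-9\right) 12 \frac{10}{-10}\right)^{2} = \left(\left(-23\right) \left(- \frac{1}{21}\right) - 108 \cdot 10 \left(- \frac{1}{10}\right)\right)^{2} = \left(\frac{23}{21} - -108\right)^{2} = \left(\frac{23}{21} + 108\right)^{2} = \left(\frac{2291}{21}\right)^{2} = \frac{5248681}{441}$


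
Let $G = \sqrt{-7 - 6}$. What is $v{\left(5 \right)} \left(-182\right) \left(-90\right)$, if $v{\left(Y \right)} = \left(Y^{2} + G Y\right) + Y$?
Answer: $491400 + 81900 i \sqrt{13} \approx 4.914 \cdot 10^{5} + 2.9529 \cdot 10^{5} i$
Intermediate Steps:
$G = i \sqrt{13}$ ($G = \sqrt{-13} = i \sqrt{13} \approx 3.6056 i$)
$v{\left(Y \right)} = Y + Y^{2} + i Y \sqrt{13}$ ($v{\left(Y \right)} = \left(Y^{2} + i \sqrt{13} Y\right) + Y = \left(Y^{2} + i Y \sqrt{13}\right) + Y = Y + Y^{2} + i Y \sqrt{13}$)
$v{\left(5 \right)} \left(-182\right) \left(-90\right) = 5 \left(1 + 5 + i \sqrt{13}\right) \left(-182\right) \left(-90\right) = 5 \left(6 + i \sqrt{13}\right) \left(-182\right) \left(-90\right) = \left(30 + 5 i \sqrt{13}\right) \left(-182\right) \left(-90\right) = \left(-5460 - 910 i \sqrt{13}\right) \left(-90\right) = 491400 + 81900 i \sqrt{13}$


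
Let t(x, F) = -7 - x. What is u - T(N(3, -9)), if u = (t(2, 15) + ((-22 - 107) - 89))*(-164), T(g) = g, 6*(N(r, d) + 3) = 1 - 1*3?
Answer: 111694/3 ≈ 37231.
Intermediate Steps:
N(r, d) = -10/3 (N(r, d) = -3 + (1 - 1*3)/6 = -3 + (1 - 3)/6 = -3 + (⅙)*(-2) = -3 - ⅓ = -10/3)
u = 37228 (u = ((-7 - 1*2) + ((-22 - 107) - 89))*(-164) = ((-7 - 2) + (-129 - 89))*(-164) = (-9 - 218)*(-164) = -227*(-164) = 37228)
u - T(N(3, -9)) = 37228 - 1*(-10/3) = 37228 + 10/3 = 111694/3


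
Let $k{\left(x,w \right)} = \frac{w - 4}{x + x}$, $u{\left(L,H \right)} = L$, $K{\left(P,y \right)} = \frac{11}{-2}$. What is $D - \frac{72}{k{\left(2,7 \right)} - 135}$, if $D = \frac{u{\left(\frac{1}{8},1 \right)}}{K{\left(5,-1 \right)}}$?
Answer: $\frac{4045}{7876} \approx 0.51359$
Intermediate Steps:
$K{\left(P,y \right)} = - \frac{11}{2}$ ($K{\left(P,y \right)} = 11 \left(- \frac{1}{2}\right) = - \frac{11}{2}$)
$k{\left(x,w \right)} = \frac{-4 + w}{2 x}$
$D = - \frac{1}{44}$ ($D = \frac{1}{8 \left(- \frac{11}{2}\right)} = \frac{1}{8} \left(- \frac{2}{11}\right) = - \frac{1}{44} \approx -0.022727$)
$D - \frac{72}{k{\left(2,7 \right)} - 135} = - \frac{1}{44} - \frac{72}{\frac{-4 + 7}{2 \cdot 2} - 135} = - \frac{1}{44} - \frac{72}{\frac{1}{2} \cdot \frac{1}{2} \cdot 3 - 135} = - \frac{1}{44} - \frac{72}{\frac{3}{4} - 135} = - \frac{1}{44} - \frac{72}{- \frac{537}{4}} = - \frac{1}{44} - - \frac{96}{179} = - \frac{1}{44} + \frac{96}{179} = \frac{4045}{7876}$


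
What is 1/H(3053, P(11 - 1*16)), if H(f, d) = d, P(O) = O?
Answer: -1/5 ≈ -0.20000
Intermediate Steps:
1/H(3053, P(11 - 1*16)) = 1/(11 - 1*16) = 1/(11 - 16) = 1/(-5) = -1/5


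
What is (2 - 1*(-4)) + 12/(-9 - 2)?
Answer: 54/11 ≈ 4.9091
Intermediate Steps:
(2 - 1*(-4)) + 12/(-9 - 2) = (2 + 4) + 12/(-11) = 6 + 12*(-1/11) = 6 - 12/11 = 54/11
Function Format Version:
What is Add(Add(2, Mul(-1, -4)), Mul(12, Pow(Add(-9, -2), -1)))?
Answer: Rational(54, 11) ≈ 4.9091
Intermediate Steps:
Add(Add(2, Mul(-1, -4)), Mul(12, Pow(Add(-9, -2), -1))) = Add(Add(2, 4), Mul(12, Pow(-11, -1))) = Add(6, Mul(12, Rational(-1, 11))) = Add(6, Rational(-12, 11)) = Rational(54, 11)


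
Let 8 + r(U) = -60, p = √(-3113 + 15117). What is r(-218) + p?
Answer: -68 + 2*√3001 ≈ 41.563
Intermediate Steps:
p = 2*√3001 (p = √12004 = 2*√3001 ≈ 109.56)
r(U) = -68 (r(U) = -8 - 60 = -68)
r(-218) + p = -68 + 2*√3001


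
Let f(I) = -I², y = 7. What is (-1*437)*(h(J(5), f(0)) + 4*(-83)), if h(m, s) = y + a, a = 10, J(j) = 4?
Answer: 137655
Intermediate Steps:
h(m, s) = 17 (h(m, s) = 7 + 10 = 17)
(-1*437)*(h(J(5), f(0)) + 4*(-83)) = (-1*437)*(17 + 4*(-83)) = -437*(17 - 332) = -437*(-315) = 137655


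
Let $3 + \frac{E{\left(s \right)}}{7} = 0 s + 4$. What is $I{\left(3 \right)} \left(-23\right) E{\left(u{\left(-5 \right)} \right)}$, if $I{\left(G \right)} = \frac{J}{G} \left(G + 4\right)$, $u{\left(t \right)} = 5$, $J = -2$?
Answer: $\frac{2254}{3} \approx 751.33$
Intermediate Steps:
$E{\left(s \right)} = 7$ ($E{\left(s \right)} = -21 + 7 \left(0 s + 4\right) = -21 + 7 \left(0 + 4\right) = -21 + 7 \cdot 4 = -21 + 28 = 7$)
$I{\left(G \right)} = - \frac{2 \left(4 + G\right)}{G}$ ($I{\left(G \right)} = - \frac{2}{G} \left(G + 4\right) = - \frac{2}{G} \left(4 + G\right) = - \frac{2 \left(4 + G\right)}{G}$)
$I{\left(3 \right)} \left(-23\right) E{\left(u{\left(-5 \right)} \right)} = \left(-2 - \frac{8}{3}\right) \left(-23\right) 7 = \left(- \frac{14}{3}\right) \left(-23\right) 7 = \frac{322}{3} \cdot 7 = \frac{2254}{3}$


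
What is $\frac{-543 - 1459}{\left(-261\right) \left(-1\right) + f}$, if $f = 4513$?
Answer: $- \frac{13}{31} \approx -0.41935$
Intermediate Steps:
$\frac{-543 - 1459}{\left(-261\right) \left(-1\right) + f} = \frac{-543 - 1459}{\left(-261\right) \left(-1\right) + 4513} = - \frac{2002}{261 + 4513} = - \frac{2002}{4774} = \left(-2002\right) \frac{1}{4774} = - \frac{13}{31}$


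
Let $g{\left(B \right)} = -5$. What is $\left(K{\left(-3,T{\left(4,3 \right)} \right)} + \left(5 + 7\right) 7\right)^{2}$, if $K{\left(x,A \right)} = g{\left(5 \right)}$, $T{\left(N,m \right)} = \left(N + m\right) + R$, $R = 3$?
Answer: $6241$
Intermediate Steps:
$T{\left(N,m \right)} = 3 + N + m$ ($T{\left(N,m \right)} = \left(N + m\right) + 3 = 3 + N + m$)
$K{\left(x,A \right)} = -5$
$\left(K{\left(-3,T{\left(4,3 \right)} \right)} + \left(5 + 7\right) 7\right)^{2} = \left(-5 + \left(5 + 7\right) 7\right)^{2} = \left(-5 + 12 \cdot 7\right)^{2} = \left(-5 + 84\right)^{2} = 79^{2} = 6241$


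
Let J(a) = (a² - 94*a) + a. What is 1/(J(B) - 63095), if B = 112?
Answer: -1/60967 ≈ -1.6402e-5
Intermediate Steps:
J(a) = a² - 93*a
1/(J(B) - 63095) = 1/(112*(-93 + 112) - 63095) = 1/(112*19 - 63095) = 1/(2128 - 63095) = 1/(-60967) = -1/60967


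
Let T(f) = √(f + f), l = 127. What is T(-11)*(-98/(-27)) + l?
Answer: 127 + 98*I*√22/27 ≈ 127.0 + 17.024*I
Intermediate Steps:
T(f) = √2*√f (T(f) = √(2*f) = √2*√f)
T(-11)*(-98/(-27)) + l = (√2*√(-11))*(-98/(-27)) + 127 = (√2*(I*√11))*(-98*(-1/27)) + 127 = (I*√22)*(98/27) + 127 = 98*I*√22/27 + 127 = 127 + 98*I*√22/27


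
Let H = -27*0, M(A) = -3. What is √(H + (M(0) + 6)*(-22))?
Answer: I*√66 ≈ 8.124*I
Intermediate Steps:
H = 0
√(H + (M(0) + 6)*(-22)) = √(0 + (-3 + 6)*(-22)) = √(0 + 3*(-22)) = √(0 - 66) = √(-66) = I*√66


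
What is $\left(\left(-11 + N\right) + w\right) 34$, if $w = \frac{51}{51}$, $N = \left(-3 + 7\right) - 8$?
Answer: $-476$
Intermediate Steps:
$N = -4$ ($N = 4 - 8 = -4$)
$w = 1$ ($w = 51 \cdot \frac{1}{51} = 1$)
$\left(\left(-11 + N\right) + w\right) 34 = \left(\left(-11 - 4\right) + 1\right) 34 = \left(-15 + 1\right) 34 = \left(-14\right) 34 = -476$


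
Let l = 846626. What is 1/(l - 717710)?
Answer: 1/128916 ≈ 7.7570e-6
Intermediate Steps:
1/(l - 717710) = 1/(846626 - 717710) = 1/128916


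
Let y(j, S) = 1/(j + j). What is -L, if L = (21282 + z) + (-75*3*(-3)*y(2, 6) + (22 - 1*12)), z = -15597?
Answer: -23455/4 ≈ -5863.8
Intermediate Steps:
y(j, S) = 1/(2*j)
L = 23455/4 (L = (21282 - 15597) + (-75*3*(-3)*(½)/2 + (22 - 1*12)) = 5685 + (-(-675)*(½)*(½) + (22 - 12)) = 5685 + (-(-675)/4 + 10) = 5685 + (-75*(-9/4) + 10) = 5685 + (675/4 + 10) = 5685 + 715/4 = 23455/4 ≈ 5863.8)
-L = -1*23455/4 = -23455/4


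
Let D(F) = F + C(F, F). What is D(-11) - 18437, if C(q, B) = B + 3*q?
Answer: -18492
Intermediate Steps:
D(F) = 5*F (D(F) = F + (F + 3*F) = F + 4*F = 5*F)
D(-11) - 18437 = 5*(-11) - 18437 = -55 - 18437 = -18492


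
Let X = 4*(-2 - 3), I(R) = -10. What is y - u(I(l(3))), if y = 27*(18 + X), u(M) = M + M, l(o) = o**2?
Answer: -34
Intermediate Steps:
X = -20 (X = 4*(-5) = -20)
u(M) = 2*M
y = -54 (y = 27*(18 - 20) = 27*(-2) = -54)
y - u(I(l(3))) = -54 - 2*(-10) = -54 - 1*(-20) = -54 + 20 = -34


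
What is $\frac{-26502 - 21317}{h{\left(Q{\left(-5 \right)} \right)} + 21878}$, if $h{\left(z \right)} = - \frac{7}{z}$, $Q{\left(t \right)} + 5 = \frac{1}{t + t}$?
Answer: $- \frac{2438769}{1115848} \approx -2.1856$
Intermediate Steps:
$Q{\left(t \right)} = -5 + \frac{1}{2 t}$ ($Q{\left(t \right)} = -5 + \frac{1}{t + t} = -5 + \frac{1}{2 t}$)
$\frac{-26502 - 21317}{h{\left(Q{\left(-5 \right)} \right)} + 21878} = \frac{-26502 - 21317}{- \frac{7}{-5 + \frac{1}{2 \left(-5\right)}} + 21878} = - \frac{47819}{- \frac{7}{-5 + \frac{1}{2} \left(- \frac{1}{5}\right)} + 21878} = - \frac{47819}{- \frac{7}{-5 - \frac{1}{10}} + 21878} = - \frac{47819}{- \frac{7}{- \frac{51}{10}} + 21878} = - \frac{47819}{\left(-7\right) \left(- \frac{10}{51}\right) + 21878} = - \frac{47819}{\frac{70}{51} + 21878} = - \frac{47819}{\frac{1115848}{51}} = \left(-47819\right) \frac{51}{1115848} = - \frac{2438769}{1115848}$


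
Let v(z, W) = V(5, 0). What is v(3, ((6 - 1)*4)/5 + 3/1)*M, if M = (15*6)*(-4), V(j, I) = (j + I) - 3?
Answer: -720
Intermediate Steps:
V(j, I) = -3 + I + j (V(j, I) = (I + j) - 3 = -3 + I + j)
v(z, W) = 2 (v(z, W) = -3 + 0 + 5 = 2)
M = -360 (M = 90*(-4) = -360)
v(3, ((6 - 1)*4)/5 + 3/1)*M = 2*(-360) = -720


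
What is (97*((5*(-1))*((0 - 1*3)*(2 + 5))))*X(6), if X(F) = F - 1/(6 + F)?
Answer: 241045/4 ≈ 60261.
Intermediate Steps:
(97*((5*(-1))*((0 - 1*3)*(2 + 5))))*X(6) = (97*((5*(-1))*((0 - 1*3)*(2 + 5))))*((-1 + 6**2 + 6*6)/(6 + 6)) = (97*(-5*(0 - 3)*7))*((-1 + 36 + 36)/12) = (97*(-(-15)*7))*((1/12)*71) = (97*(-5*(-21)))*(71/12) = (97*105)*(71/12) = 10185*(71/12) = 241045/4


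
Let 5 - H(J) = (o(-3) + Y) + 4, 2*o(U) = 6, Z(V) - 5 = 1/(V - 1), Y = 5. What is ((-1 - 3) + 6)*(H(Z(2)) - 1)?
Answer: -16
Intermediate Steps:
Z(V) = 5 + 1/(-1 + V) (Z(V) = 5 + 1/(V - 1) = 5 + 1/(-1 + V))
o(U) = 3 (o(U) = (1/2)*6 = 3)
H(J) = -7 (H(J) = 5 - ((3 + 5) + 4) = 5 - (8 + 4) = 5 - 1*12 = 5 - 12 = -7)
((-1 - 3) + 6)*(H(Z(2)) - 1) = ((-1 - 3) + 6)*(-7 - 1) = (-4 + 6)*(-8) = 2*(-8) = -16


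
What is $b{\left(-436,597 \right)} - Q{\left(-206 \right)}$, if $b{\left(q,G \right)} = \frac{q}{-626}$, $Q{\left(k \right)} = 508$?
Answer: $- \frac{158786}{313} \approx -507.3$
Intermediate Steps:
$b{\left(q,G \right)} = - \frac{q}{626}$ ($b{\left(q,G \right)} = q \left(- \frac{1}{626}\right) = - \frac{q}{626}$)
$b{\left(-436,597 \right)} - Q{\left(-206 \right)} = \left(- \frac{1}{626}\right) \left(-436\right) - 508 = \frac{218}{313} - 508 = - \frac{158786}{313}$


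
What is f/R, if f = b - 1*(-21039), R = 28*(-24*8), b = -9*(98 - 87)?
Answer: -1745/448 ≈ -3.8951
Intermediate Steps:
b = -99 (b = -9*11 = -99)
R = -5376 (R = 28*(-192) = -5376)
f = 20940 (f = -99 - 1*(-21039) = -99 + 21039 = 20940)
f/R = 20940/(-5376) = 20940*(-1/5376) = -1745/448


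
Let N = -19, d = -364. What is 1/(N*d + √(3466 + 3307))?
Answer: 532/3678791 - √6773/47824283 ≈ 0.00014289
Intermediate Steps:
1/(N*d + √(3466 + 3307)) = 1/(-19*(-364) + √(3466 + 3307)) = 1/(6916 + √6773)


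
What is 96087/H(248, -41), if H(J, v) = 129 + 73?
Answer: 96087/202 ≈ 475.68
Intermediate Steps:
H(J, v) = 202
96087/H(248, -41) = 96087/202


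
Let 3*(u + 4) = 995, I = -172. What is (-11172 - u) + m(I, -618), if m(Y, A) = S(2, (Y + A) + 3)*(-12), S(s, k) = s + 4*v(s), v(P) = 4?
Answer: -35147/3 ≈ -11716.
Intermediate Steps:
u = 983/3 (u = -4 + (⅓)*995 = -4 + 995/3 = 983/3 ≈ 327.67)
S(s, k) = 16 + s (S(s, k) = s + 4*4 = s + 16 = 16 + s)
m(Y, A) = -216 (m(Y, A) = (16 + 2)*(-12) = 18*(-12) = -216)
(-11172 - u) + m(I, -618) = (-11172 - 1*983/3) - 216 = (-11172 - 983/3) - 216 = -34499/3 - 216 = -35147/3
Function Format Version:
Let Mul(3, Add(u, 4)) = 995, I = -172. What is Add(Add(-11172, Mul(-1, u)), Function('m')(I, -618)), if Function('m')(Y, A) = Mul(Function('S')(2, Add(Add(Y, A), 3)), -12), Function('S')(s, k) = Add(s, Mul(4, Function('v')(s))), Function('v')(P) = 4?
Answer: Rational(-35147, 3) ≈ -11716.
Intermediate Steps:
u = Rational(983, 3) (u = Add(-4, Mul(Rational(1, 3), 995)) = Add(-4, Rational(995, 3)) = Rational(983, 3) ≈ 327.67)
Function('S')(s, k) = Add(16, s) (Function('S')(s, k) = Add(s, Mul(4, 4)) = Add(s, 16) = Add(16, s))
Function('m')(Y, A) = -216 (Function('m')(Y, A) = Mul(Add(16, 2), -12) = Mul(18, -12) = -216)
Add(Add(-11172, Mul(-1, u)), Function('m')(I, -618)) = Add(Add(-11172, Mul(-1, Rational(983, 3))), -216) = Add(Add(-11172, Rational(-983, 3)), -216) = Add(Rational(-34499, 3), -216) = Rational(-35147, 3)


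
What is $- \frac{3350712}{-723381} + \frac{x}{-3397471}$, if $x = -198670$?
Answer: $\frac{3842553650874}{819221989817} \approx 4.6905$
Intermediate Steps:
$- \frac{3350712}{-723381} + \frac{x}{-3397471} = - \frac{3350712}{-723381} - \frac{198670}{-3397471} = \left(-3350712\right) \left(- \frac{1}{723381}\right) - - \frac{198670}{3397471} = \frac{1116904}{241127} + \frac{198670}{3397471} = \frac{3842553650874}{819221989817}$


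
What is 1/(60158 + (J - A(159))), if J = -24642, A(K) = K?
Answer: 1/35357 ≈ 2.8283e-5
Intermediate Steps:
1/(60158 + (J - A(159))) = 1/(60158 + (-24642 - 1*159)) = 1/(60158 + (-24642 - 159)) = 1/(60158 - 24801) = 1/35357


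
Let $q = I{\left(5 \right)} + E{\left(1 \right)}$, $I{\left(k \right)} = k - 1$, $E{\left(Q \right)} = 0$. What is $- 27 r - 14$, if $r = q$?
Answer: $-122$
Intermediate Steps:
$I{\left(k \right)} = -1 + k$
$q = 4$ ($q = \left(-1 + 5\right) + 0 = 4 + 0 = 4$)
$r = 4$
$- 27 r - 14 = \left(-27\right) 4 - 14 = -108 - 14 = -122$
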